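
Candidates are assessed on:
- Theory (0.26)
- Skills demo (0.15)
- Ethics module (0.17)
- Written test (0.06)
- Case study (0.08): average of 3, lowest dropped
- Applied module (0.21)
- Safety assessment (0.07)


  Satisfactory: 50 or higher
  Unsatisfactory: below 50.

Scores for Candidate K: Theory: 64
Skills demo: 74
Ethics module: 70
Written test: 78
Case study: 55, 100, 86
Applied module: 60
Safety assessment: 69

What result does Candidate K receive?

Case study: drop 55 → average of remaining 2 = 186/2 = 93
Weighted total:
  Theory 64 × 0.26 = 16.64
  Skills demo 74 × 0.15 = 11.1
  Ethics module 70 × 0.17 = 11.9
  Written test 78 × 0.06 = 4.68
  Case study 93 × 0.08 = 7.44
  Applied module 60 × 0.21 = 12.6
  Safety assessment 69 × 0.07 = 4.83
Sum = 69.19
69.19 ≥ 50 → Satisfactory

Satisfactory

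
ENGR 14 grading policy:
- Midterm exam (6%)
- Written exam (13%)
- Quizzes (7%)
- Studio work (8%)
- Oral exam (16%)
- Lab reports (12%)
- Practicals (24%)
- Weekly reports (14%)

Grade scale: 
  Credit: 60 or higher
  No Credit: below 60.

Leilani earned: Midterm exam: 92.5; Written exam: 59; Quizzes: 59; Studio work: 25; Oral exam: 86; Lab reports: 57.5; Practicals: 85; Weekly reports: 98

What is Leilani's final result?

Weighted total:
  Midterm exam 92.5 × 0.06 = 5.55
  Written exam 59 × 0.13 = 7.67
  Quizzes 59 × 0.07 = 4.13
  Studio work 25 × 0.08 = 2
  Oral exam 86 × 0.16 = 13.76
  Lab reports 57.5 × 0.12 = 6.9
  Practicals 85 × 0.24 = 20.4
  Weekly reports 98 × 0.14 = 13.72
Sum = 74.13
74.13 ≥ 60 → Credit

Credit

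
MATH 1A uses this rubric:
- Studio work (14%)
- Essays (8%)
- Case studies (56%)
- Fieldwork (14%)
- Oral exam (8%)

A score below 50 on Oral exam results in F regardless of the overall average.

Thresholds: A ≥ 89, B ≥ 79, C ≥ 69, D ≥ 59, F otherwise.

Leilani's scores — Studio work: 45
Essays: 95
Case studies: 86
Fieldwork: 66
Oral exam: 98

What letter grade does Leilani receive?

B

Oral exam score 98 ≥ 50: minimum met.
Weighted total:
  Studio work 45 × 0.14 = 6.3
  Essays 95 × 0.08 = 7.6
  Case studies 86 × 0.56 = 48.16
  Fieldwork 66 × 0.14 = 9.24
  Oral exam 98 × 0.08 = 7.84
Sum = 79.14
79.14 is ≥ 79 and < 89 → B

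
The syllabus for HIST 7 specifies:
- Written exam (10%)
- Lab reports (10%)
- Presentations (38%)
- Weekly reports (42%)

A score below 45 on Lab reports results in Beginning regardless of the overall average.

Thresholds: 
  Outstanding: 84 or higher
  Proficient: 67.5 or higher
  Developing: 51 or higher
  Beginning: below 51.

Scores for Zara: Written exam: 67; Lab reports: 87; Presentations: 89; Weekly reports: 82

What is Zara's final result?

Lab reports score 87 ≥ 45: minimum met.
Weighted total:
  Written exam 67 × 0.1 = 6.7
  Lab reports 87 × 0.1 = 8.7
  Presentations 89 × 0.38 = 33.82
  Weekly reports 82 × 0.42 = 34.44
Sum = 83.66
83.66 is ≥ 67.5 and < 84 → Proficient

Proficient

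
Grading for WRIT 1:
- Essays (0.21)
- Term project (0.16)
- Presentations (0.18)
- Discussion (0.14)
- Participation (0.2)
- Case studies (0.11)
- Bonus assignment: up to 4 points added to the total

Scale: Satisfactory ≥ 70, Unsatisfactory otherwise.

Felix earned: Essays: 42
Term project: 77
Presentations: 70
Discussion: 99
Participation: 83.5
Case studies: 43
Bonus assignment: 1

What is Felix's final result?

Weighted total:
  Essays 42 × 0.21 = 8.82
  Term project 77 × 0.16 = 12.32
  Presentations 70 × 0.18 = 12.6
  Discussion 99 × 0.14 = 13.86
  Participation 83.5 × 0.2 = 16.7
  Case studies 43 × 0.11 = 4.73
Sum = 69.03
Bonus assignment: 69.03 + 1 = 70.03
70.03 ≥ 70 → Satisfactory

Satisfactory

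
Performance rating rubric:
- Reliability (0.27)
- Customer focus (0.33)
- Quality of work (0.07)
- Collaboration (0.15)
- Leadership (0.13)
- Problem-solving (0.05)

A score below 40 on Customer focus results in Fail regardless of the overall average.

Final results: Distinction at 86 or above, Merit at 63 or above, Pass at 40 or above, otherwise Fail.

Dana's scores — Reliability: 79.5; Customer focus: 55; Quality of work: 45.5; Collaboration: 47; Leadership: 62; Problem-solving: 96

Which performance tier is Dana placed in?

Customer focus score 55 ≥ 40: minimum met.
Weighted total:
  Reliability 79.5 × 0.27 = 21.465
  Customer focus 55 × 0.33 = 18.15
  Quality of work 45.5 × 0.07 = 3.185
  Collaboration 47 × 0.15 = 7.05
  Leadership 62 × 0.13 = 8.06
  Problem-solving 96 × 0.05 = 4.8
Sum = 62.71
62.71 is ≥ 40 and < 63 → Pass

Pass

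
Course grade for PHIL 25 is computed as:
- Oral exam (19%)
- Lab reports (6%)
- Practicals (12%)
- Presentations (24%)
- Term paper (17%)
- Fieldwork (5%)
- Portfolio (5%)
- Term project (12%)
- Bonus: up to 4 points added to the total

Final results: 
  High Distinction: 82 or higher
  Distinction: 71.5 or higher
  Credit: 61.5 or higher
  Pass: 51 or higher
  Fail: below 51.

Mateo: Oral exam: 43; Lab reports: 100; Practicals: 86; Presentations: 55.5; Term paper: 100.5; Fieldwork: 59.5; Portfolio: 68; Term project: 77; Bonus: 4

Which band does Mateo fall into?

Distinction

Weighted total:
  Oral exam 43 × 0.19 = 8.17
  Lab reports 100 × 0.06 = 6
  Practicals 86 × 0.12 = 10.32
  Presentations 55.5 × 0.24 = 13.32
  Term paper 100.5 × 0.17 = 17.085
  Fieldwork 59.5 × 0.05 = 2.975
  Portfolio 68 × 0.05 = 3.4
  Term project 77 × 0.12 = 9.24
Sum = 70.51
Bonus: 70.51 + 4 = 74.51
74.51 is ≥ 71.5 and < 82 → Distinction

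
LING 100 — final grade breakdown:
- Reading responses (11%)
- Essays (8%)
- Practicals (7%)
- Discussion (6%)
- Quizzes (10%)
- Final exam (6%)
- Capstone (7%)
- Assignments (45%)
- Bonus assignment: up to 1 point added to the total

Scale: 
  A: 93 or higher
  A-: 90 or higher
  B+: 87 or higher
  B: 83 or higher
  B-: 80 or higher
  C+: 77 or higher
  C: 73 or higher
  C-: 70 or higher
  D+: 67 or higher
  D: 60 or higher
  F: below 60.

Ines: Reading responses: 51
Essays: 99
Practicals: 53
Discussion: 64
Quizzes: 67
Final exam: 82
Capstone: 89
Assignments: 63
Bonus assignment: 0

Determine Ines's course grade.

Weighted total:
  Reading responses 51 × 0.11 = 5.61
  Essays 99 × 0.08 = 7.92
  Practicals 53 × 0.07 = 3.71
  Discussion 64 × 0.06 = 3.84
  Quizzes 67 × 0.1 = 6.7
  Final exam 82 × 0.06 = 4.92
  Capstone 89 × 0.07 = 6.23
  Assignments 63 × 0.45 = 28.35
Sum = 67.28
Bonus assignment: 67.28 + 0 = 67.28
67.28 is ≥ 67 and < 70 → D+

D+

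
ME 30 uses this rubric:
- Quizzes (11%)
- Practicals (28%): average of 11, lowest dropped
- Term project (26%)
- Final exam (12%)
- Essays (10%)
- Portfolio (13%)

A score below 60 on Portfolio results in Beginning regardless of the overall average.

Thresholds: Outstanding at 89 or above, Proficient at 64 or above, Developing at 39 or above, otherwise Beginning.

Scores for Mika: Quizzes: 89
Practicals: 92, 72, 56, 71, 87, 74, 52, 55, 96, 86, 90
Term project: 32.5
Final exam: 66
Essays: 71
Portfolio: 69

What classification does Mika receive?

Proficient

Practicals: drop 52 → average of remaining 10 = 779/10 = 77.9
Portfolio score 69 ≥ 60: minimum met.
Weighted total:
  Quizzes 89 × 0.11 = 9.79
  Practicals 77.9 × 0.28 = 21.812
  Term project 32.5 × 0.26 = 8.45
  Final exam 66 × 0.12 = 7.92
  Essays 71 × 0.1 = 7.1
  Portfolio 69 × 0.13 = 8.97
Sum = 64.042
64.042 is ≥ 64 and < 89 → Proficient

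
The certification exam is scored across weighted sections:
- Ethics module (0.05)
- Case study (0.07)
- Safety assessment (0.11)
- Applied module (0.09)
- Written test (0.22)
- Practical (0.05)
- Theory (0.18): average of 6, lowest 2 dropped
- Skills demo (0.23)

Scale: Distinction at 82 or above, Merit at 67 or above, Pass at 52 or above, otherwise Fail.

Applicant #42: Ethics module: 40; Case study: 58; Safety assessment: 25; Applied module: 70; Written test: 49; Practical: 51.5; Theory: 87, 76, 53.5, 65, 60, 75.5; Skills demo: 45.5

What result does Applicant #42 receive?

Theory: drop 53.5, 60 → average of remaining 4 = 303.5/4 = 75.875
Weighted total:
  Ethics module 40 × 0.05 = 2
  Case study 58 × 0.07 = 4.06
  Safety assessment 25 × 0.11 = 2.75
  Applied module 70 × 0.09 = 6.3
  Written test 49 × 0.22 = 10.78
  Practical 51.5 × 0.05 = 2.575
  Theory 75.875 × 0.18 = 13.6575
  Skills demo 45.5 × 0.23 = 10.465
Sum = 52.5875
52.5875 is ≥ 52 and < 67 → Pass

Pass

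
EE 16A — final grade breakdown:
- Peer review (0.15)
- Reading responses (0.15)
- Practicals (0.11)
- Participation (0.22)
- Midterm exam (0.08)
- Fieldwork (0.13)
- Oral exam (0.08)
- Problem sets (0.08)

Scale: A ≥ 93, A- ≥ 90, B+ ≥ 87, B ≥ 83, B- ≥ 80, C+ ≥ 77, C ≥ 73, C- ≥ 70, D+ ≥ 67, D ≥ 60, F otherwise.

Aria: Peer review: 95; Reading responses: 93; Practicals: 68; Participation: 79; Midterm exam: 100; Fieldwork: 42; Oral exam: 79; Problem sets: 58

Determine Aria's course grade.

Weighted total:
  Peer review 95 × 0.15 = 14.25
  Reading responses 93 × 0.15 = 13.95
  Practicals 68 × 0.11 = 7.48
  Participation 79 × 0.22 = 17.38
  Midterm exam 100 × 0.08 = 8
  Fieldwork 42 × 0.13 = 5.46
  Oral exam 79 × 0.08 = 6.32
  Problem sets 58 × 0.08 = 4.64
Sum = 77.48
77.48 is ≥ 77 and < 80 → C+

C+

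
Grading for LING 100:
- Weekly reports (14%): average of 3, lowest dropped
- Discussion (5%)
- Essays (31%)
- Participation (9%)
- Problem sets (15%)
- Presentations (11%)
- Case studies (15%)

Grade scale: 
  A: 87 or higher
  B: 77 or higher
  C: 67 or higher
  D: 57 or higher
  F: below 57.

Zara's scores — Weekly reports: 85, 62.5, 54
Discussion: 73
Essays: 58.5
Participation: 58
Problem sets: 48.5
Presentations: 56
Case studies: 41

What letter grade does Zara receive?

Weekly reports: drop 54 → average of remaining 2 = 147.5/2 = 73.75
Weighted total:
  Weekly reports 73.75 × 0.14 = 10.325
  Discussion 73 × 0.05 = 3.65
  Essays 58.5 × 0.31 = 18.135
  Participation 58 × 0.09 = 5.22
  Problem sets 48.5 × 0.15 = 7.275
  Presentations 56 × 0.11 = 6.16
  Case studies 41 × 0.15 = 6.15
Sum = 56.915
56.915 < 57 → F

F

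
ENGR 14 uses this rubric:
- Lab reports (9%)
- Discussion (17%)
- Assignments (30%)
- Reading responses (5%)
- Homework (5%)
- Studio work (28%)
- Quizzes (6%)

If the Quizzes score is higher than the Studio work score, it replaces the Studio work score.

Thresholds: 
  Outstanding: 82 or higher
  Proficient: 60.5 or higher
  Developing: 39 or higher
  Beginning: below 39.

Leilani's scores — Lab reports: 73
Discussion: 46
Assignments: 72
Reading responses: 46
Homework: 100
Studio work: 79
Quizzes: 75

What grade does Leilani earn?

Proficient

Quizzes (75) ≤ Studio work (79), so Studio work stays at 79.
Weighted total:
  Lab reports 73 × 0.09 = 6.57
  Discussion 46 × 0.17 = 7.82
  Assignments 72 × 0.3 = 21.6
  Reading responses 46 × 0.05 = 2.3
  Homework 100 × 0.05 = 5
  Studio work 79 × 0.28 = 22.12
  Quizzes 75 × 0.06 = 4.5
Sum = 69.91
69.91 is ≥ 60.5 and < 82 → Proficient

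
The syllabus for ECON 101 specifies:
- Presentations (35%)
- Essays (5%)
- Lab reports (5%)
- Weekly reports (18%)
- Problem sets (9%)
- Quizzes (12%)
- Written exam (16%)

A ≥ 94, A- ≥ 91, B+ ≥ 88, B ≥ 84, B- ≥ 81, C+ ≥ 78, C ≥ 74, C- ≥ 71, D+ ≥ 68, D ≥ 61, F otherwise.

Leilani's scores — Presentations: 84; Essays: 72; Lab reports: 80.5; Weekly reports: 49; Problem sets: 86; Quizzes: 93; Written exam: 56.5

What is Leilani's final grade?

Weighted total:
  Presentations 84 × 0.35 = 29.4
  Essays 72 × 0.05 = 3.6
  Lab reports 80.5 × 0.05 = 4.025
  Weekly reports 49 × 0.18 = 8.82
  Problem sets 86 × 0.09 = 7.74
  Quizzes 93 × 0.12 = 11.16
  Written exam 56.5 × 0.16 = 9.04
Sum = 73.785
73.785 is ≥ 71 and < 74 → C-

C-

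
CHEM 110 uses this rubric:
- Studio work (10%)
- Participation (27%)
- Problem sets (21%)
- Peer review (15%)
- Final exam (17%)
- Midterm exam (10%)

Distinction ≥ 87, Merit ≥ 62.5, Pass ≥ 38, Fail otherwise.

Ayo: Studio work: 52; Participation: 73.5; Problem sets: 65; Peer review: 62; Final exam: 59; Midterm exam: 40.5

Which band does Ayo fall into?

Weighted total:
  Studio work 52 × 0.1 = 5.2
  Participation 73.5 × 0.27 = 19.845
  Problem sets 65 × 0.21 = 13.65
  Peer review 62 × 0.15 = 9.3
  Final exam 59 × 0.17 = 10.03
  Midterm exam 40.5 × 0.1 = 4.05
Sum = 62.075
62.075 is ≥ 38 and < 62.5 → Pass

Pass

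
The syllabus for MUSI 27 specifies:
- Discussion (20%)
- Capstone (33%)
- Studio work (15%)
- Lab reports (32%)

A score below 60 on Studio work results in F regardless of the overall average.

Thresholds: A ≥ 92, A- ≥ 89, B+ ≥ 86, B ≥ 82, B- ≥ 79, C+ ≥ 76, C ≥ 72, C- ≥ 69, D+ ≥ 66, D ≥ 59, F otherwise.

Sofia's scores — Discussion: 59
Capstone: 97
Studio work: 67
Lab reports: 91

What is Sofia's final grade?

B

Studio work score 67 ≥ 60: minimum met.
Weighted total:
  Discussion 59 × 0.2 = 11.8
  Capstone 97 × 0.33 = 32.01
  Studio work 67 × 0.15 = 10.05
  Lab reports 91 × 0.32 = 29.12
Sum = 82.98
82.98 is ≥ 82 and < 86 → B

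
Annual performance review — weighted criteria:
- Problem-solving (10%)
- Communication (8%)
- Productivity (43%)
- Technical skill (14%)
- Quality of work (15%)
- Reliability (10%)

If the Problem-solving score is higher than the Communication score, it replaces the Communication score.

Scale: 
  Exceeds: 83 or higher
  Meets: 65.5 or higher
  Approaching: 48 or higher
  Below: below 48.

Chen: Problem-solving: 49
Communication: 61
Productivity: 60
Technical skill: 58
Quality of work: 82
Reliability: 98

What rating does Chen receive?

Meets

Problem-solving (49) ≤ Communication (61), so Communication stays at 61.
Weighted total:
  Problem-solving 49 × 0.1 = 4.9
  Communication 61 × 0.08 = 4.88
  Productivity 60 × 0.43 = 25.8
  Technical skill 58 × 0.14 = 8.12
  Quality of work 82 × 0.15 = 12.3
  Reliability 98 × 0.1 = 9.8
Sum = 65.8
65.8 is ≥ 65.5 and < 83 → Meets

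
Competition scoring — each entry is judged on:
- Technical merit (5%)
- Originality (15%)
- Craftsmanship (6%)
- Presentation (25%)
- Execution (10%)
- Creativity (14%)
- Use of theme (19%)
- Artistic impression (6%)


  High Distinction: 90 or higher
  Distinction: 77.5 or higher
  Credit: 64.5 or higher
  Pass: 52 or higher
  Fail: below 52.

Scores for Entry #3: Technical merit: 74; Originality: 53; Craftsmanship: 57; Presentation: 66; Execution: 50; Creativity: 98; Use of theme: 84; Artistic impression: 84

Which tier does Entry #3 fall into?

Credit

Weighted total:
  Technical merit 74 × 0.05 = 3.7
  Originality 53 × 0.15 = 7.95
  Craftsmanship 57 × 0.06 = 3.42
  Presentation 66 × 0.25 = 16.5
  Execution 50 × 0.1 = 5
  Creativity 98 × 0.14 = 13.72
  Use of theme 84 × 0.19 = 15.96
  Artistic impression 84 × 0.06 = 5.04
Sum = 71.29
71.29 is ≥ 64.5 and < 77.5 → Credit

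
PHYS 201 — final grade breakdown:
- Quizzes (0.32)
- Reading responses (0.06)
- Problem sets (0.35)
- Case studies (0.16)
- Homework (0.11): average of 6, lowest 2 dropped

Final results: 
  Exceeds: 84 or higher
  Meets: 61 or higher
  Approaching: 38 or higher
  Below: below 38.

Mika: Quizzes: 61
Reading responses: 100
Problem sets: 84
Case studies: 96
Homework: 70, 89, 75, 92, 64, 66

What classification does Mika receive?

Homework: drop 64, 66 → average of remaining 4 = 326/4 = 81.5
Weighted total:
  Quizzes 61 × 0.32 = 19.52
  Reading responses 100 × 0.06 = 6
  Problem sets 84 × 0.35 = 29.4
  Case studies 96 × 0.16 = 15.36
  Homework 81.5 × 0.11 = 8.965
Sum = 79.245
79.245 is ≥ 61 and < 84 → Meets

Meets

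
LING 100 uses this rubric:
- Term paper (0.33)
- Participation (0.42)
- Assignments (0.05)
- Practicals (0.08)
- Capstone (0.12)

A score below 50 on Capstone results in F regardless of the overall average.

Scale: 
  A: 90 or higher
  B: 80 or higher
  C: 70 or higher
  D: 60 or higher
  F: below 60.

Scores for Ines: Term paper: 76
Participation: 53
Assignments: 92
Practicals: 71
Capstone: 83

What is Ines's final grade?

Capstone score 83 ≥ 50: minimum met.
Weighted total:
  Term paper 76 × 0.33 = 25.08
  Participation 53 × 0.42 = 22.26
  Assignments 92 × 0.05 = 4.6
  Practicals 71 × 0.08 = 5.68
  Capstone 83 × 0.12 = 9.96
Sum = 67.58
67.58 is ≥ 60 and < 70 → D

D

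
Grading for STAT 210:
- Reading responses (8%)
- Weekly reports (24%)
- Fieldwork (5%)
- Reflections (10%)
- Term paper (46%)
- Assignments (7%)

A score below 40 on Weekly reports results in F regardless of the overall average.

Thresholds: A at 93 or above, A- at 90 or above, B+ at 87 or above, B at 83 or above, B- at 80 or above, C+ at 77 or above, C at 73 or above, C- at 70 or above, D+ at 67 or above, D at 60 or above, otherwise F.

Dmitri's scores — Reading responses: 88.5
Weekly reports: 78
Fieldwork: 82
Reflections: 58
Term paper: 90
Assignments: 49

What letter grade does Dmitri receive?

Weekly reports score 78 ≥ 40: minimum met.
Weighted total:
  Reading responses 88.5 × 0.08 = 7.08
  Weekly reports 78 × 0.24 = 18.72
  Fieldwork 82 × 0.05 = 4.1
  Reflections 58 × 0.1 = 5.8
  Term paper 90 × 0.46 = 41.4
  Assignments 49 × 0.07 = 3.43
Sum = 80.53
80.53 is ≥ 80 and < 83 → B-

B-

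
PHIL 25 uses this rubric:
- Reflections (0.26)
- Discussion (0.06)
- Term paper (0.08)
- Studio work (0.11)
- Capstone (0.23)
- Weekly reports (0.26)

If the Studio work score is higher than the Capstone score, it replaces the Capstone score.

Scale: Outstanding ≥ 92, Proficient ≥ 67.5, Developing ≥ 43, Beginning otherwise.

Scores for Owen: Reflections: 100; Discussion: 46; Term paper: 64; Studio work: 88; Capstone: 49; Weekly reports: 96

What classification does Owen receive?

Proficient

Studio work (88) > Capstone (49), so Capstone counts as 88.
Weighted total:
  Reflections 100 × 0.26 = 26
  Discussion 46 × 0.06 = 2.76
  Term paper 64 × 0.08 = 5.12
  Studio work 88 × 0.11 = 9.68
  Capstone 88 × 0.23 = 20.24
  Weekly reports 96 × 0.26 = 24.96
Sum = 88.76
88.76 is ≥ 67.5 and < 92 → Proficient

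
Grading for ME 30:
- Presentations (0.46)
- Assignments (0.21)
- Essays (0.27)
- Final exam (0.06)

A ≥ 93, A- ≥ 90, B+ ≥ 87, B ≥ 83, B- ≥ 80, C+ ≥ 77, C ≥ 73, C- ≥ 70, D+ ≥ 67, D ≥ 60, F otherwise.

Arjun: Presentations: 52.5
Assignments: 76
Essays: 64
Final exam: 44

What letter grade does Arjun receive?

Weighted total:
  Presentations 52.5 × 0.46 = 24.15
  Assignments 76 × 0.21 = 15.96
  Essays 64 × 0.27 = 17.28
  Final exam 44 × 0.06 = 2.64
Sum = 60.03
60.03 is ≥ 60 and < 67 → D

D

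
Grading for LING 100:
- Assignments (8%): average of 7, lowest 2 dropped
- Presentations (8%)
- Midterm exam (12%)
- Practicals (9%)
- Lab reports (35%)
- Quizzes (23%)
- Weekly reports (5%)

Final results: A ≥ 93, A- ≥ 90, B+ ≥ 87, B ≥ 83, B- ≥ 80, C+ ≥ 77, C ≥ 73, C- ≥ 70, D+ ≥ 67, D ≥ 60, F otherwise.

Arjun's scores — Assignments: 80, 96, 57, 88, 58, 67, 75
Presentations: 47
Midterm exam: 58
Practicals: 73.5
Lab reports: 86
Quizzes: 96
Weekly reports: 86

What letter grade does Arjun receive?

Assignments: drop 57, 58 → average of remaining 5 = 406/5 = 81.2
Weighted total:
  Assignments 81.2 × 0.08 = 6.496
  Presentations 47 × 0.08 = 3.76
  Midterm exam 58 × 0.12 = 6.96
  Practicals 73.5 × 0.09 = 6.615
  Lab reports 86 × 0.35 = 30.1
  Quizzes 96 × 0.23 = 22.08
  Weekly reports 86 × 0.05 = 4.3
Sum = 80.311
80.311 is ≥ 80 and < 83 → B-

B-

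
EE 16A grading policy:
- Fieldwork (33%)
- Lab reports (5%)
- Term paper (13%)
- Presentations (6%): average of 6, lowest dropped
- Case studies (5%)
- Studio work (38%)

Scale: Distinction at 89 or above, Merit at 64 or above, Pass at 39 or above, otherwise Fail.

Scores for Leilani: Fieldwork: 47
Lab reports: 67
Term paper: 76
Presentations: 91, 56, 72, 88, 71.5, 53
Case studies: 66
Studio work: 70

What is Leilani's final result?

Presentations: drop 53 → average of remaining 5 = 378.5/5 = 75.7
Weighted total:
  Fieldwork 47 × 0.33 = 15.51
  Lab reports 67 × 0.05 = 3.35
  Term paper 76 × 0.13 = 9.88
  Presentations 75.7 × 0.06 = 4.542
  Case studies 66 × 0.05 = 3.3
  Studio work 70 × 0.38 = 26.6
Sum = 63.182
63.182 is ≥ 39 and < 64 → Pass

Pass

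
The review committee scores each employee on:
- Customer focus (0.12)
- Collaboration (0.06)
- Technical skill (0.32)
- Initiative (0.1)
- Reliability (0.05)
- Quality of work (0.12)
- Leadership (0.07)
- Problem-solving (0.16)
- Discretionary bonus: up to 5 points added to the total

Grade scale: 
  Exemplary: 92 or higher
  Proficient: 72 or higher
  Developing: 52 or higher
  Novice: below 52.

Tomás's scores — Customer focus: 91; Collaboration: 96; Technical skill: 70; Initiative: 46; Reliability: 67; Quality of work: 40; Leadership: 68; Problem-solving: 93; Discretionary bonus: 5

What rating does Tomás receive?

Weighted total:
  Customer focus 91 × 0.12 = 10.92
  Collaboration 96 × 0.06 = 5.76
  Technical skill 70 × 0.32 = 22.4
  Initiative 46 × 0.1 = 4.6
  Reliability 67 × 0.05 = 3.35
  Quality of work 40 × 0.12 = 4.8
  Leadership 68 × 0.07 = 4.76
  Problem-solving 93 × 0.16 = 14.88
Sum = 71.47
Discretionary bonus: 71.47 + 5 = 76.47
76.47 is ≥ 72 and < 92 → Proficient

Proficient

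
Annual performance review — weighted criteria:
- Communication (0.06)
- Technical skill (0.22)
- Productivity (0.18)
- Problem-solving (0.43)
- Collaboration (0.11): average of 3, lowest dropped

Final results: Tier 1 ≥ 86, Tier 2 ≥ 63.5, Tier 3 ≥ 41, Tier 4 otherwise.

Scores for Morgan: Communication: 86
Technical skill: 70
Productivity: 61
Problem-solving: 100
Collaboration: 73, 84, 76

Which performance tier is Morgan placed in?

Collaboration: drop 73 → average of remaining 2 = 160/2 = 80
Weighted total:
  Communication 86 × 0.06 = 5.16
  Technical skill 70 × 0.22 = 15.4
  Productivity 61 × 0.18 = 10.98
  Problem-solving 100 × 0.43 = 43
  Collaboration 80 × 0.11 = 8.8
Sum = 83.34
83.34 is ≥ 63.5 and < 86 → Tier 2

Tier 2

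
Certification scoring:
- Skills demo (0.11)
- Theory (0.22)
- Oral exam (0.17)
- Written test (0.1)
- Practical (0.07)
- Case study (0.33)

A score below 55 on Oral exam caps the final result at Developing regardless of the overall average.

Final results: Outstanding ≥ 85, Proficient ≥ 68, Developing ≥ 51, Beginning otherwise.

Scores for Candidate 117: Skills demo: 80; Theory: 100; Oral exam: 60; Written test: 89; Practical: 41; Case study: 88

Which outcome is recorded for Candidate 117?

Proficient

Oral exam score 60 ≥ 55: minimum met.
Weighted total:
  Skills demo 80 × 0.11 = 8.8
  Theory 100 × 0.22 = 22
  Oral exam 60 × 0.17 = 10.2
  Written test 89 × 0.1 = 8.9
  Practical 41 × 0.07 = 2.87
  Case study 88 × 0.33 = 29.04
Sum = 81.81
81.81 is ≥ 68 and < 85 → Proficient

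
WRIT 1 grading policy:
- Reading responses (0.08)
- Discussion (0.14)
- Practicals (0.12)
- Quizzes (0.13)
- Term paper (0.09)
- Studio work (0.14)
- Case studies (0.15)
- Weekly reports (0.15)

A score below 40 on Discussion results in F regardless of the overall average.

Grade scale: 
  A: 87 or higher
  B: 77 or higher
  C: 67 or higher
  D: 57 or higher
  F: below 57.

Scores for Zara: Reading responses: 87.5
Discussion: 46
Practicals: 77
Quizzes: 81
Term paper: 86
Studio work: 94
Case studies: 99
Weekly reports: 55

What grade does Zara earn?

B

Discussion score 46 ≥ 40: minimum met.
Weighted total:
  Reading responses 87.5 × 0.08 = 7
  Discussion 46 × 0.14 = 6.44
  Practicals 77 × 0.12 = 9.24
  Quizzes 81 × 0.13 = 10.53
  Term paper 86 × 0.09 = 7.74
  Studio work 94 × 0.14 = 13.16
  Case studies 99 × 0.15 = 14.85
  Weekly reports 55 × 0.15 = 8.25
Sum = 77.21
77.21 is ≥ 77 and < 87 → B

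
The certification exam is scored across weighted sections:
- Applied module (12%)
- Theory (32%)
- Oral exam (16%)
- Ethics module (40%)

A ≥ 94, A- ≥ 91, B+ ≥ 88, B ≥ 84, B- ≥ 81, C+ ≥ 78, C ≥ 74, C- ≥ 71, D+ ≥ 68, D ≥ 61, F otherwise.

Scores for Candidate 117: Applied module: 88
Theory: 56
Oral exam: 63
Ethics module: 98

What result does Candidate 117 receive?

C

Weighted total:
  Applied module 88 × 0.12 = 10.56
  Theory 56 × 0.32 = 17.92
  Oral exam 63 × 0.16 = 10.08
  Ethics module 98 × 0.4 = 39.2
Sum = 77.76
77.76 is ≥ 74 and < 78 → C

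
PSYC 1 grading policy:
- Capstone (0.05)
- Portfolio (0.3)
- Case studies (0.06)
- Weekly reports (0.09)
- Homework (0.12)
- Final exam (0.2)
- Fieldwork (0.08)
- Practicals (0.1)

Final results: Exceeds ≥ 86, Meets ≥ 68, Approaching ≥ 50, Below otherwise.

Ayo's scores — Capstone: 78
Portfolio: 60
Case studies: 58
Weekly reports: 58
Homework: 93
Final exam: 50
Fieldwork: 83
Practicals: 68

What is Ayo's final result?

Approaching

Weighted total:
  Capstone 78 × 0.05 = 3.9
  Portfolio 60 × 0.3 = 18
  Case studies 58 × 0.06 = 3.48
  Weekly reports 58 × 0.09 = 5.22
  Homework 93 × 0.12 = 11.16
  Final exam 50 × 0.2 = 10
  Fieldwork 83 × 0.08 = 6.64
  Practicals 68 × 0.1 = 6.8
Sum = 65.2
65.2 is ≥ 50 and < 68 → Approaching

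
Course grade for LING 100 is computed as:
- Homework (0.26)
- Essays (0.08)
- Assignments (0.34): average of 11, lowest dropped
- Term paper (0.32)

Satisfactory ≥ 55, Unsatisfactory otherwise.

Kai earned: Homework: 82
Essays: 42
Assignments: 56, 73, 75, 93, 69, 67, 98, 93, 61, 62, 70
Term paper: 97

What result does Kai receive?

Satisfactory

Assignments: drop 56 → average of remaining 10 = 761/10 = 76.1
Weighted total:
  Homework 82 × 0.26 = 21.32
  Essays 42 × 0.08 = 3.36
  Assignments 76.1 × 0.34 = 25.874
  Term paper 97 × 0.32 = 31.04
Sum = 81.594
81.594 ≥ 55 → Satisfactory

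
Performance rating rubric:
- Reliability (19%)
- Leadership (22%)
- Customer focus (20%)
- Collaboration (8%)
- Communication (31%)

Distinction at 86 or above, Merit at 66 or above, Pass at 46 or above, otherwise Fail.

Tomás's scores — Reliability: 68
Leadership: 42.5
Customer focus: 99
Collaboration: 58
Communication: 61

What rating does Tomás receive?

Pass

Weighted total:
  Reliability 68 × 0.19 = 12.92
  Leadership 42.5 × 0.22 = 9.35
  Customer focus 99 × 0.2 = 19.8
  Collaboration 58 × 0.08 = 4.64
  Communication 61 × 0.31 = 18.91
Sum = 65.62
65.62 is ≥ 46 and < 66 → Pass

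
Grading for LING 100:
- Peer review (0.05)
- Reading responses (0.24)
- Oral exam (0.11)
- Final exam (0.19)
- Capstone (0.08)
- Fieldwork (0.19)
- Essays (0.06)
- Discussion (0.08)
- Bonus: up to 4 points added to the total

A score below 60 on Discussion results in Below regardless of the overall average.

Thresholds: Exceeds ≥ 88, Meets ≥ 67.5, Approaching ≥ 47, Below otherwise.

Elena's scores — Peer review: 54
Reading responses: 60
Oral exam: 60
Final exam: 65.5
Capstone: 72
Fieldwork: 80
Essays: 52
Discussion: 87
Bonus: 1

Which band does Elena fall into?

Meets

Discussion score 87 ≥ 60: minimum met.
Weighted total:
  Peer review 54 × 0.05 = 2.7
  Reading responses 60 × 0.24 = 14.4
  Oral exam 60 × 0.11 = 6.6
  Final exam 65.5 × 0.19 = 12.445
  Capstone 72 × 0.08 = 5.76
  Fieldwork 80 × 0.19 = 15.2
  Essays 52 × 0.06 = 3.12
  Discussion 87 × 0.08 = 6.96
Sum = 67.185
Bonus: 67.185 + 1 = 68.185
68.185 is ≥ 67.5 and < 88 → Meets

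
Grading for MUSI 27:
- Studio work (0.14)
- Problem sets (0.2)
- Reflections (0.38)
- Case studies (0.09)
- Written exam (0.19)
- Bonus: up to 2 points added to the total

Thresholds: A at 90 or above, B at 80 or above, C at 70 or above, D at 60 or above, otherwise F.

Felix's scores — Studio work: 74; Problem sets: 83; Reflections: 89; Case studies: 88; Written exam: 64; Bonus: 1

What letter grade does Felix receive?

B

Weighted total:
  Studio work 74 × 0.14 = 10.36
  Problem sets 83 × 0.2 = 16.6
  Reflections 89 × 0.38 = 33.82
  Case studies 88 × 0.09 = 7.92
  Written exam 64 × 0.19 = 12.16
Sum = 80.86
Bonus: 80.86 + 1 = 81.86
81.86 is ≥ 80 and < 90 → B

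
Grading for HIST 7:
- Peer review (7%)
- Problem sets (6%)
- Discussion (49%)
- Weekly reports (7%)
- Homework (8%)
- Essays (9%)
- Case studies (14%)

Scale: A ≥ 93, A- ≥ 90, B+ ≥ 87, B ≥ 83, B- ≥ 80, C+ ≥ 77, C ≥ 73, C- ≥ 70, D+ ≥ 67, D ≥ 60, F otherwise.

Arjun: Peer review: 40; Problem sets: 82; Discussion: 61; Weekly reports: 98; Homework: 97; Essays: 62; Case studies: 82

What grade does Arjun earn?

Weighted total:
  Peer review 40 × 0.07 = 2.8
  Problem sets 82 × 0.06 = 4.92
  Discussion 61 × 0.49 = 29.89
  Weekly reports 98 × 0.07 = 6.86
  Homework 97 × 0.08 = 7.76
  Essays 62 × 0.09 = 5.58
  Case studies 82 × 0.14 = 11.48
Sum = 69.29
69.29 is ≥ 67 and < 70 → D+

D+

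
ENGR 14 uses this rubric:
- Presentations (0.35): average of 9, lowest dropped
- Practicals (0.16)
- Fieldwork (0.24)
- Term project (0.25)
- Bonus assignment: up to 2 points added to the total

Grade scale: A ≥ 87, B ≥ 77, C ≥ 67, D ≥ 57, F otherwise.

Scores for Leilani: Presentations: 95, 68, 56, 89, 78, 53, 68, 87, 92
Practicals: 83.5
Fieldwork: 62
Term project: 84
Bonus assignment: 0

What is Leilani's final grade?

C

Presentations: drop 53 → average of remaining 8 = 633/8 = 79.125
Weighted total:
  Presentations 79.125 × 0.35 = 27.69375
  Practicals 83.5 × 0.16 = 13.36
  Fieldwork 62 × 0.24 = 14.88
  Term project 84 × 0.25 = 21
Sum = 76.93375
Bonus assignment: 76.93375 + 0 = 76.93375
76.93375 is ≥ 67 and < 77 → C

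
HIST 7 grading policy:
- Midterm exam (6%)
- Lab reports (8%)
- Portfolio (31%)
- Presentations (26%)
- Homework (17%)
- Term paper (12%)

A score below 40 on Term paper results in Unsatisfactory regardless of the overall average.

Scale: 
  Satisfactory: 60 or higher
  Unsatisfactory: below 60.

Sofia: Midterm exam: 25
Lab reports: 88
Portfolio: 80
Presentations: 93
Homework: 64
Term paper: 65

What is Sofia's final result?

Satisfactory

Term paper score 65 ≥ 40: minimum met.
Weighted total:
  Midterm exam 25 × 0.06 = 1.5
  Lab reports 88 × 0.08 = 7.04
  Portfolio 80 × 0.31 = 24.8
  Presentations 93 × 0.26 = 24.18
  Homework 64 × 0.17 = 10.88
  Term paper 65 × 0.12 = 7.8
Sum = 76.2
76.2 ≥ 60 → Satisfactory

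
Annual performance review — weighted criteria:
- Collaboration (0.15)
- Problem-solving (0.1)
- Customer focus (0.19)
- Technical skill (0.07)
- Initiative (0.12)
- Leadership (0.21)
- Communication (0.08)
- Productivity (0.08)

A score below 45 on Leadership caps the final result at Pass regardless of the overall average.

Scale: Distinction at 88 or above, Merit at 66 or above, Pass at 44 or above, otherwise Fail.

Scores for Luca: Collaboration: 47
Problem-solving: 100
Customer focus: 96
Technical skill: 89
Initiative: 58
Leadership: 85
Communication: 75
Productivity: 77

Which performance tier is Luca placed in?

Merit

Leadership score 85 ≥ 45: minimum met.
Weighted total:
  Collaboration 47 × 0.15 = 7.05
  Problem-solving 100 × 0.1 = 10
  Customer focus 96 × 0.19 = 18.24
  Technical skill 89 × 0.07 = 6.23
  Initiative 58 × 0.12 = 6.96
  Leadership 85 × 0.21 = 17.85
  Communication 75 × 0.08 = 6
  Productivity 77 × 0.08 = 6.16
Sum = 78.49
78.49 is ≥ 66 and < 88 → Merit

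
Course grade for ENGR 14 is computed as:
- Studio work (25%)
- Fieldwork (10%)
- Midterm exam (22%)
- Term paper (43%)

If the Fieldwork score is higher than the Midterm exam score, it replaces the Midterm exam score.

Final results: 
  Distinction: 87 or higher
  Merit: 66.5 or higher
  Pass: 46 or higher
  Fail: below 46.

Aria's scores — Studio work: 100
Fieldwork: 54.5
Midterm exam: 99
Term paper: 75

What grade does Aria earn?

Fieldwork (54.5) ≤ Midterm exam (99), so Midterm exam stays at 99.
Weighted total:
  Studio work 100 × 0.25 = 25
  Fieldwork 54.5 × 0.1 = 5.45
  Midterm exam 99 × 0.22 = 21.78
  Term paper 75 × 0.43 = 32.25
Sum = 84.48
84.48 is ≥ 66.5 and < 87 → Merit

Merit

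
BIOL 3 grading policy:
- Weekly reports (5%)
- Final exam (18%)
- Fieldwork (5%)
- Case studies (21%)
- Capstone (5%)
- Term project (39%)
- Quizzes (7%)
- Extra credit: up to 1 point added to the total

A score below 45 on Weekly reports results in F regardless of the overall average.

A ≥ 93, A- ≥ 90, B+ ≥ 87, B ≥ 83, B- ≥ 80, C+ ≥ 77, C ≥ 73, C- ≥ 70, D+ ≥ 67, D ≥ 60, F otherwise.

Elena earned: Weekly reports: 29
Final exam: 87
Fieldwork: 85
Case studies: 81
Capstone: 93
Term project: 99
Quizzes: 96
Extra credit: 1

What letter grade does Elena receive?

Weekly reports score 29 < 45: minimum not met.
Weighted total:
  Weekly reports 29 × 0.05 = 1.45
  Final exam 87 × 0.18 = 15.66
  Fieldwork 85 × 0.05 = 4.25
  Case studies 81 × 0.21 = 17.01
  Capstone 93 × 0.05 = 4.65
  Term project 99 × 0.39 = 38.61
  Quizzes 96 × 0.07 = 6.72
Sum = 88.35
Extra credit: 88.35 + 1 = 89.35
Because the Weekly reports minimum was not met, the result is F.

F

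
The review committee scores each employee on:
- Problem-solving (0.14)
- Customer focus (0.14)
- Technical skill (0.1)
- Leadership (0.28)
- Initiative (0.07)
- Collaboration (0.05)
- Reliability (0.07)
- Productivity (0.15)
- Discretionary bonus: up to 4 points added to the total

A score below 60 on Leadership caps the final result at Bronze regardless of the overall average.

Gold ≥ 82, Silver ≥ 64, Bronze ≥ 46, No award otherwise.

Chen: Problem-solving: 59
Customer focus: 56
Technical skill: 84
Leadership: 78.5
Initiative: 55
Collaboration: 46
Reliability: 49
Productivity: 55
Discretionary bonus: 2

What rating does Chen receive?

Leadership score 78.5 ≥ 60: minimum met.
Weighted total:
  Problem-solving 59 × 0.14 = 8.26
  Customer focus 56 × 0.14 = 7.84
  Technical skill 84 × 0.1 = 8.4
  Leadership 78.5 × 0.28 = 21.98
  Initiative 55 × 0.07 = 3.85
  Collaboration 46 × 0.05 = 2.3
  Reliability 49 × 0.07 = 3.43
  Productivity 55 × 0.15 = 8.25
Sum = 64.31
Discretionary bonus: 64.31 + 2 = 66.31
66.31 is ≥ 64 and < 82 → Silver

Silver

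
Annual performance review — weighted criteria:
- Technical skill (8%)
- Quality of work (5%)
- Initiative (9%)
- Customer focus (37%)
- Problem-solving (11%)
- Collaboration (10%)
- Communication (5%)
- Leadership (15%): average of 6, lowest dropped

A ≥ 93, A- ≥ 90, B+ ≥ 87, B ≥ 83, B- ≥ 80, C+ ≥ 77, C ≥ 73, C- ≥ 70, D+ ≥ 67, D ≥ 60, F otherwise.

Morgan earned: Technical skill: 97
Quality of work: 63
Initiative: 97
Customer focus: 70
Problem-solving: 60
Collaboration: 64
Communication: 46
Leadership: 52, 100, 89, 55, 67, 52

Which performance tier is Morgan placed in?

C-

Leadership: drop 52 → average of remaining 5 = 363/5 = 72.6
Weighted total:
  Technical skill 97 × 0.08 = 7.76
  Quality of work 63 × 0.05 = 3.15
  Initiative 97 × 0.09 = 8.73
  Customer focus 70 × 0.37 = 25.9
  Problem-solving 60 × 0.11 = 6.6
  Collaboration 64 × 0.1 = 6.4
  Communication 46 × 0.05 = 2.3
  Leadership 72.6 × 0.15 = 10.89
Sum = 71.73
71.73 is ≥ 70 and < 73 → C-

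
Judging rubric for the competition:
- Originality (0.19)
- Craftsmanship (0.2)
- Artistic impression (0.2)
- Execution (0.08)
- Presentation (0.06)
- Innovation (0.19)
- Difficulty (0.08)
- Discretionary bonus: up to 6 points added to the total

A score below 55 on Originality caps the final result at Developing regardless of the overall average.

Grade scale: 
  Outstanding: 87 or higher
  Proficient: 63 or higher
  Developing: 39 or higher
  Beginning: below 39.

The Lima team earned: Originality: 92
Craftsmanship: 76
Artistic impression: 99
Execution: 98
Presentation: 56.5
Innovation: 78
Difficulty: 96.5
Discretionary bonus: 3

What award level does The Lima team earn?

Outstanding

Originality score 92 ≥ 55: minimum met.
Weighted total:
  Originality 92 × 0.19 = 17.48
  Craftsmanship 76 × 0.2 = 15.2
  Artistic impression 99 × 0.2 = 19.8
  Execution 98 × 0.08 = 7.84
  Presentation 56.5 × 0.06 = 3.39
  Innovation 78 × 0.19 = 14.82
  Difficulty 96.5 × 0.08 = 7.72
Sum = 86.25
Discretionary bonus: 86.25 + 3 = 89.25
89.25 ≥ 87 → Outstanding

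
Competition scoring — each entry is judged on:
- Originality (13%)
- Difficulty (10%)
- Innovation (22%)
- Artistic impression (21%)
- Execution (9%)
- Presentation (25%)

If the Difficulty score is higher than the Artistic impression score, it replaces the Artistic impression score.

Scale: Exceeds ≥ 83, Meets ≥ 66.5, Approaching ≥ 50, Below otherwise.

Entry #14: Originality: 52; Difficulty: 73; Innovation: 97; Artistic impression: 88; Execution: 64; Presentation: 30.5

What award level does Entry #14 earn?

Difficulty (73) ≤ Artistic impression (88), so Artistic impression stays at 88.
Weighted total:
  Originality 52 × 0.13 = 6.76
  Difficulty 73 × 0.1 = 7.3
  Innovation 97 × 0.22 = 21.34
  Artistic impression 88 × 0.21 = 18.48
  Execution 64 × 0.09 = 5.76
  Presentation 30.5 × 0.25 = 7.625
Sum = 67.265
67.265 is ≥ 66.5 and < 83 → Meets

Meets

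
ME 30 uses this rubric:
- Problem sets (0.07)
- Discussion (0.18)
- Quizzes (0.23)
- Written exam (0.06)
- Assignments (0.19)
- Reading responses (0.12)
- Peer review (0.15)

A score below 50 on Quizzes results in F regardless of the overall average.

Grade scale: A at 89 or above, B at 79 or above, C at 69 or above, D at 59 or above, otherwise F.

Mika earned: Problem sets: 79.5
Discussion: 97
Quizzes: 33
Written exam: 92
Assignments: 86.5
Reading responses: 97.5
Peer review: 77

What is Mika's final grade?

Quizzes score 33 < 50: minimum not met.
Weighted total:
  Problem sets 79.5 × 0.07 = 5.565
  Discussion 97 × 0.18 = 17.46
  Quizzes 33 × 0.23 = 7.59
  Written exam 92 × 0.06 = 5.52
  Assignments 86.5 × 0.19 = 16.435
  Reading responses 97.5 × 0.12 = 11.7
  Peer review 77 × 0.15 = 11.55
Sum = 75.82
Because the Quizzes minimum was not met, the result is F.

F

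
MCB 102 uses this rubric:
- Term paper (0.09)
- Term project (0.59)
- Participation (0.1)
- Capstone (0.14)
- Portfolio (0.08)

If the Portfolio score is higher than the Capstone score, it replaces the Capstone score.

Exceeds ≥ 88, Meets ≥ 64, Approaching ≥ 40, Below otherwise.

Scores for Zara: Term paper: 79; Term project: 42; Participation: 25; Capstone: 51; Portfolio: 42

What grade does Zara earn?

Portfolio (42) ≤ Capstone (51), so Capstone stays at 51.
Weighted total:
  Term paper 79 × 0.09 = 7.11
  Term project 42 × 0.59 = 24.78
  Participation 25 × 0.1 = 2.5
  Capstone 51 × 0.14 = 7.14
  Portfolio 42 × 0.08 = 3.36
Sum = 44.89
44.89 is ≥ 40 and < 64 → Approaching

Approaching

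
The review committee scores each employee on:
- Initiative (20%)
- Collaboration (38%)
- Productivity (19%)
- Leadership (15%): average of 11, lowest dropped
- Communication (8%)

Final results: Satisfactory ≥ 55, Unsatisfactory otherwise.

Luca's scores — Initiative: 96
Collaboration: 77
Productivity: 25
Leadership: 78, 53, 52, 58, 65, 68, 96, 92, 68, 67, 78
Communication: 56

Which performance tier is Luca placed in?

Satisfactory

Leadership: drop 52 → average of remaining 10 = 723/10 = 72.3
Weighted total:
  Initiative 96 × 0.2 = 19.2
  Collaboration 77 × 0.38 = 29.26
  Productivity 25 × 0.19 = 4.75
  Leadership 72.3 × 0.15 = 10.845
  Communication 56 × 0.08 = 4.48
Sum = 68.535
68.535 ≥ 55 → Satisfactory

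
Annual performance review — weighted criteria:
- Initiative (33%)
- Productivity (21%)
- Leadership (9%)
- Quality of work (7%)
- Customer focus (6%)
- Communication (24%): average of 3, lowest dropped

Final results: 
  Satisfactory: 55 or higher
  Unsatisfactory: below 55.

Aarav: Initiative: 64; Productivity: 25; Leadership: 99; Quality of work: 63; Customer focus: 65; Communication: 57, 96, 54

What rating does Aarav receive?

Communication: drop 54 → average of remaining 2 = 153/2 = 76.5
Weighted total:
  Initiative 64 × 0.33 = 21.12
  Productivity 25 × 0.21 = 5.25
  Leadership 99 × 0.09 = 8.91
  Quality of work 63 × 0.07 = 4.41
  Customer focus 65 × 0.06 = 3.9
  Communication 76.5 × 0.24 = 18.36
Sum = 61.95
61.95 ≥ 55 → Satisfactory

Satisfactory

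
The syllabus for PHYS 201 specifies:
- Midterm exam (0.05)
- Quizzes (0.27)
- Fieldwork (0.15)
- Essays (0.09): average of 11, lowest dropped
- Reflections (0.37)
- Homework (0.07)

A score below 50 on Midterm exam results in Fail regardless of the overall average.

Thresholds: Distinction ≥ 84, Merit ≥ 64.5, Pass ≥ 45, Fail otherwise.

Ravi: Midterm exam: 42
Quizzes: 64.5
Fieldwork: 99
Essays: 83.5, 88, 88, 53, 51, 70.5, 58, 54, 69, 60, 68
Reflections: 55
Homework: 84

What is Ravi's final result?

Fail

Essays: drop 51 → average of remaining 10 = 692/10 = 69.2
Midterm exam score 42 < 50: minimum not met.
Weighted total:
  Midterm exam 42 × 0.05 = 2.1
  Quizzes 64.5 × 0.27 = 17.415
  Fieldwork 99 × 0.15 = 14.85
  Essays 69.2 × 0.09 = 6.228
  Reflections 55 × 0.37 = 20.35
  Homework 84 × 0.07 = 5.88
Sum = 66.823
Because the Midterm exam minimum was not met, the result is Fail.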